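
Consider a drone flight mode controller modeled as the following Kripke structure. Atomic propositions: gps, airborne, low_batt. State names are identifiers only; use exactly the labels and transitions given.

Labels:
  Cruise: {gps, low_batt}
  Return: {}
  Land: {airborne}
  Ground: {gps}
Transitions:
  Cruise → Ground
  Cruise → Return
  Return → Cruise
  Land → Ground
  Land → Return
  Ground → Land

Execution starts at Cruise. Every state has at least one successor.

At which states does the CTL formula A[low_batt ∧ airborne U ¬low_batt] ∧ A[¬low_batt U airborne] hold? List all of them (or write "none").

States satisfying low_batt ∧ airborne: ∅.
States satisfying ¬low_batt: {Return, Land, Ground}.
States satisfying A[low_batt ∧ airborne U ¬low_batt]: {Return, Land, Ground}.
States satisfying airborne: {Land}.
States satisfying A[¬low_batt U airborne]: {Land, Ground}.
States satisfying A[low_batt ∧ airborne U ¬low_batt] ∧ A[¬low_batt U airborne]: {Land, Ground}.

{Land, Ground}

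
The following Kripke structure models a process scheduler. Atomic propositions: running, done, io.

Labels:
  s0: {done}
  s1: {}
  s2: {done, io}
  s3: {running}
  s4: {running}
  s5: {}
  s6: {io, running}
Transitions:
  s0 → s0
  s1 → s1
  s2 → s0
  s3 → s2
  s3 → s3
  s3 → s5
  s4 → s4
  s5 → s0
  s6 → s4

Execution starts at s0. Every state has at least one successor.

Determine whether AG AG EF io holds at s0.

No

States satisfying AG EF io: ∅.
States satisfying AG AG EF io: ∅.
s0 is reachable from s0 and violates AG EF io, so AG fails at s0.
s0 ∉ Sat(AG AG EF io).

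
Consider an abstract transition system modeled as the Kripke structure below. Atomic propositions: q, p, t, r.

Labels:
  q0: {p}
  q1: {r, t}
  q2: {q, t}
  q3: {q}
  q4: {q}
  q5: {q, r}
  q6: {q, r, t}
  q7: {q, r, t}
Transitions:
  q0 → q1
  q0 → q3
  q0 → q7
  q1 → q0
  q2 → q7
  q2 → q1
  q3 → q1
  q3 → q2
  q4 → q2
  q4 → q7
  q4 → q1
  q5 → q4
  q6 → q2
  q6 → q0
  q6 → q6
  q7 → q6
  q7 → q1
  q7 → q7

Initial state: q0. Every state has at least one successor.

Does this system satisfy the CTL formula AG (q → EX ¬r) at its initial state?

States satisfying q → EX ¬r: {q0, q1, q3, q4, q5, q6}.
States satisfying AG (q → EX ¬r): ∅.
q2 is reachable from q0 and violates q → EX ¬r, so AG fails at q0.
q0 ∉ Sat(AG (q → EX ¬r)).

Does not hold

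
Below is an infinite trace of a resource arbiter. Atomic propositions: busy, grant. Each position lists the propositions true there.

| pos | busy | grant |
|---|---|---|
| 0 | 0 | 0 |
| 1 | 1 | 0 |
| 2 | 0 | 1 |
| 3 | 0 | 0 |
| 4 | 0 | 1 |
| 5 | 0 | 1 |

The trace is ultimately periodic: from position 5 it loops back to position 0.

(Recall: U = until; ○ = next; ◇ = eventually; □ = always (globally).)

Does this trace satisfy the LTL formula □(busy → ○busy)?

Violated

busy → ○busy must hold at every position from 0 onward. It fails at position 1, so □(busy → ○busy) is false.
Positions where busy holds: 1.
Check ○busy at each: 1→fails.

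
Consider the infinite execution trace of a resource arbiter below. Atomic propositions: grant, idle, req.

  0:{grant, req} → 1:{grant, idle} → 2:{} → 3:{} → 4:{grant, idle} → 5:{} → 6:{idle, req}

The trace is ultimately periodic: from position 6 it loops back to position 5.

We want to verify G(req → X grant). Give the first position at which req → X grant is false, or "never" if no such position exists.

6

Check req → X grant at each position in order: 0 ✓, 1 ✓, 2 ✓, 3 ✓, 4 ✓, 5 ✓.
At position 6 the labels are {idle, req} and the next position 5 has {}, so req → X grant is false there. This is the first violation.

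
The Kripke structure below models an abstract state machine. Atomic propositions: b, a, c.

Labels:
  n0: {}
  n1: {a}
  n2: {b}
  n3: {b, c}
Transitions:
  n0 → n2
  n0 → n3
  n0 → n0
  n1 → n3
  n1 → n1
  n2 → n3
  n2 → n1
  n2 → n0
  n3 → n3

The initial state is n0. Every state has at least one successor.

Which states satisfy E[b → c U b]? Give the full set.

States satisfying b → c: {n0, n1, n3}.
States satisfying b: {n2, n3}.
States satisfying E[b → c U b]: {n0, n1, n2, n3}.

{n0, n1, n2, n3}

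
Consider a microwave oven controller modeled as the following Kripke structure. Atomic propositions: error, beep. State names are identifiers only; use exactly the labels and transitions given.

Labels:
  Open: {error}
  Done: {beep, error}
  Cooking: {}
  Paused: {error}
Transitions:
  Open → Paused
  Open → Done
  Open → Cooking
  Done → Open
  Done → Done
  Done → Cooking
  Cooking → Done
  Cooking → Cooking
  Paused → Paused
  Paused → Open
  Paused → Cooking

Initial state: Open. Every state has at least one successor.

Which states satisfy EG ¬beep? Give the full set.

States satisfying ¬beep: {Open, Cooking, Paused}.
States satisfying EG ¬beep: {Open, Cooking, Paused}.

{Open, Cooking, Paused}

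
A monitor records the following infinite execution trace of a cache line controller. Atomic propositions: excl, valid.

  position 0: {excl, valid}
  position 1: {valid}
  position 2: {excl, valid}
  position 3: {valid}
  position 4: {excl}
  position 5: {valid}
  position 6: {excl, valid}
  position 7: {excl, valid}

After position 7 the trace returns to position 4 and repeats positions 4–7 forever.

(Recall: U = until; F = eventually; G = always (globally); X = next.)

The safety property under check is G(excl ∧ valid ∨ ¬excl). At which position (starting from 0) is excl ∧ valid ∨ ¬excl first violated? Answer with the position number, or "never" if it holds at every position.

4

Check excl ∧ valid ∨ ¬excl at each position in order: 0 ✓, 1 ✓, 2 ✓, 3 ✓.
At position 4 the labels are {excl}, so excl ∧ valid ∨ ¬excl is false there. This is the first violation.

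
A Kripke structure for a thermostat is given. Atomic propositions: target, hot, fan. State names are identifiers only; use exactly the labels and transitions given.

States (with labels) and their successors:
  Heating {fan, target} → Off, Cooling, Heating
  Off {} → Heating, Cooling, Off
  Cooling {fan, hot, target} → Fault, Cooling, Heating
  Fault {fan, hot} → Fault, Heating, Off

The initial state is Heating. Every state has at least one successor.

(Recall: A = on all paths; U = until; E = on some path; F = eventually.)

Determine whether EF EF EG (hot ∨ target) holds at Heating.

Yes

States satisfying EF EG (hot ∨ target): {Heating, Off, Cooling, Fault}.
States satisfying EF EF EG (hot ∨ target): {Heating, Off, Cooling, Fault}.
Some path from Heating reaches a state where EF EG (hot ∨ target) holds.
Heating ∈ Sat(EF EF EG (hot ∨ target)).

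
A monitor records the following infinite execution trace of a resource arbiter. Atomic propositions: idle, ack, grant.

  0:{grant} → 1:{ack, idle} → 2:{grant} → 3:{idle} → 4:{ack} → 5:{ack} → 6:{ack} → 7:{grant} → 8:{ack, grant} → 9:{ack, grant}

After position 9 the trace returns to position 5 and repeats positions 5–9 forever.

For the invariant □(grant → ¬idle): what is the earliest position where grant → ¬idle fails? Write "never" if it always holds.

never

grant → ¬idle holds at every position 0..9, and those are all the positions the trace ever visits, so the invariant □(grant → ¬idle) is never violated.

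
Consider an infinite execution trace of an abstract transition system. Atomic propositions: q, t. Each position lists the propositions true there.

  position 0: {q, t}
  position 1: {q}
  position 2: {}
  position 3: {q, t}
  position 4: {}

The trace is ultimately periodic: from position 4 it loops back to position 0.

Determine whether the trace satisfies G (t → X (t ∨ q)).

Violated

t → X (t ∨ q) must hold at every position from 0 onward. It fails at position 3, so G (t → X (t ∨ q)) is false.
Positions where t holds: 0, 3.
Check X (t ∨ q) at each: 0→ok, 3→fails.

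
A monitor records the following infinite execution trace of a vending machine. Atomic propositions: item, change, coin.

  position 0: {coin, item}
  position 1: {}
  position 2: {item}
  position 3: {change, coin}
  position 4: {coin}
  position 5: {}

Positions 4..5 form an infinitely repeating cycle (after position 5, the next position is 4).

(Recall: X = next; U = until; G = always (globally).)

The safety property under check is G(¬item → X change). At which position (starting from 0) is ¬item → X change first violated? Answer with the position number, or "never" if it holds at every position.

1

Check ¬item → X change at each position in order: 0 ✓.
At position 1 the labels are {} and the next position 2 has {item}, so ¬item → X change is false there. This is the first violation.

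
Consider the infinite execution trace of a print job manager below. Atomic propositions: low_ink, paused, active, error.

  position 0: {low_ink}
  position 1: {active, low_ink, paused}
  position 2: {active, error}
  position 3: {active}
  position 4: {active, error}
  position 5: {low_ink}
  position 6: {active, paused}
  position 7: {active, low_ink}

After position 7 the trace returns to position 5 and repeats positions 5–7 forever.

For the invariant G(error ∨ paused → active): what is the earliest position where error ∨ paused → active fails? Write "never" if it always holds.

never

error ∨ paused → active holds at every position 0..7, and those are all the positions the trace ever visits, so the invariant G(error ∨ paused → active) is never violated.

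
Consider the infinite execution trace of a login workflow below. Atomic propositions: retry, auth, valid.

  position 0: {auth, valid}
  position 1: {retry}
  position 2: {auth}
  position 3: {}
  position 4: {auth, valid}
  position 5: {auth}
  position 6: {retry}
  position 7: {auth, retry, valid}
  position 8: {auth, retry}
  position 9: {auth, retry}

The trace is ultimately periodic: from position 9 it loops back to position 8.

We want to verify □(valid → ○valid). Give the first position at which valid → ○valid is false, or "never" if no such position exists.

0

At position 0 the labels are {auth, valid} and the next position 1 has {retry}, so valid → ○valid is false there. This is the first violation.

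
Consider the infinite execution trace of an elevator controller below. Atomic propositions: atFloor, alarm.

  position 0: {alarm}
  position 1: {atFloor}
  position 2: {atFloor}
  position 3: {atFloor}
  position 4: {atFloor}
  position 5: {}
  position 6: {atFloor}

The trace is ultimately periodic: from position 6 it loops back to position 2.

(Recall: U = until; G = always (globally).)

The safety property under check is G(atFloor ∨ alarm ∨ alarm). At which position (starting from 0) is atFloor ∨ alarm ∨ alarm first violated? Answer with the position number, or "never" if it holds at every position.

Check atFloor ∨ alarm ∨ alarm at each position in order: 0 ✓, 1 ✓, 2 ✓, 3 ✓, 4 ✓.
At position 5 the labels are {}, so atFloor ∨ alarm ∨ alarm is false there. This is the first violation.

5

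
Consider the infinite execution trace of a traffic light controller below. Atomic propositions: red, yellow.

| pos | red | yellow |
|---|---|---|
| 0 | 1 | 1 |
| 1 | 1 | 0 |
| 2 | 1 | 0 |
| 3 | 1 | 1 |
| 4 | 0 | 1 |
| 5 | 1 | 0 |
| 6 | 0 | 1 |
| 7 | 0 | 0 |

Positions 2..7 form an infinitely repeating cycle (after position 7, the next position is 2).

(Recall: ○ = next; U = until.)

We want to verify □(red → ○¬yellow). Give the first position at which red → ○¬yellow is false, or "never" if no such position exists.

2

Check red → ○¬yellow at each position in order: 0 ✓, 1 ✓.
At position 2 the labels are {red} and the next position 3 has {red, yellow}, so red → ○¬yellow is false there. This is the first violation.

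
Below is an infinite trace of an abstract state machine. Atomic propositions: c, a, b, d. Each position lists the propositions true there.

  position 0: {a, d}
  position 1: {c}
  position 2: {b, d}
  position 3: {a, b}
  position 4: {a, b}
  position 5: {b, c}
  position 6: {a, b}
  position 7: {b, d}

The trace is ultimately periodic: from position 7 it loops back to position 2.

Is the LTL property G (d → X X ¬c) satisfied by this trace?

Yes

d → X X ¬c holds at every position 0..7, and those are all positions ever visited, so G (d → X X ¬c) holds.
Positions where d holds: 0, 2, 7.
Check X X ¬c at each: 0→ok, 2→ok, 7→ok.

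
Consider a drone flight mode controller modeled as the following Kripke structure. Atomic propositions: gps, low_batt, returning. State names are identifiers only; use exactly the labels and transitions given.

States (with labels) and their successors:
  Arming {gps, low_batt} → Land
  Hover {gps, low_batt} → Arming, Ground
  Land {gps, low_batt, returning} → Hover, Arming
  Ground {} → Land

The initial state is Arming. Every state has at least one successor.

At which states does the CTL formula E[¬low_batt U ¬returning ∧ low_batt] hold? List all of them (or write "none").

States satisfying ¬low_batt: {Ground}.
States satisfying ¬returning ∧ low_batt: {Arming, Hover}.
States satisfying E[¬low_batt U ¬returning ∧ low_batt]: {Arming, Hover}.

{Arming, Hover}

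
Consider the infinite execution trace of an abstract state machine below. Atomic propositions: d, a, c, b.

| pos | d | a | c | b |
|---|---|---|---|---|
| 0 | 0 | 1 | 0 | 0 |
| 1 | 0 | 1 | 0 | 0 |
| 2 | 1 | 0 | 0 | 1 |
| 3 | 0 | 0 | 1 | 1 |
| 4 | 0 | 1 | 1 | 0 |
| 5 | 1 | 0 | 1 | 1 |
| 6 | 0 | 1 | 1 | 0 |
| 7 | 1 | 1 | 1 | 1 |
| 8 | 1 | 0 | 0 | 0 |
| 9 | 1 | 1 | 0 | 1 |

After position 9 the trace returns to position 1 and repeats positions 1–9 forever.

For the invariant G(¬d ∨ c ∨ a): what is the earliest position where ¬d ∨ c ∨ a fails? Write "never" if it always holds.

2

Check ¬d ∨ c ∨ a at each position in order: 0 ✓, 1 ✓.
At position 2 the labels are {b, d}, so ¬d ∨ c ∨ a is false there. This is the first violation.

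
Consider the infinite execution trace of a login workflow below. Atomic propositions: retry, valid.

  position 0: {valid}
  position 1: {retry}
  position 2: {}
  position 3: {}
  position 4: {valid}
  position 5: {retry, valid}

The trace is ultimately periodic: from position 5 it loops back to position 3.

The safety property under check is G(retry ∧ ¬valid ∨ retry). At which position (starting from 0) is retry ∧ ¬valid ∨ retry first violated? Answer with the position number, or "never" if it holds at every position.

0

At position 0 the labels are {valid}, so retry ∧ ¬valid ∨ retry is false there. This is the first violation.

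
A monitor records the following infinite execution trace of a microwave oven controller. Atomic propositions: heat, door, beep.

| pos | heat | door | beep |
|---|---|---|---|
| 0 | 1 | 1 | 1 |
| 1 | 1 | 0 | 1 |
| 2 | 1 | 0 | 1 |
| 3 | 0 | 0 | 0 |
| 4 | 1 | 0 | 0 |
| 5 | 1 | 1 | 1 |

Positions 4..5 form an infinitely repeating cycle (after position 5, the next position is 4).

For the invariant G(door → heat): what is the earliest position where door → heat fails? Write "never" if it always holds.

never

door → heat holds at every position 0..5, and those are all the positions the trace ever visits, so the invariant G(door → heat) is never violated.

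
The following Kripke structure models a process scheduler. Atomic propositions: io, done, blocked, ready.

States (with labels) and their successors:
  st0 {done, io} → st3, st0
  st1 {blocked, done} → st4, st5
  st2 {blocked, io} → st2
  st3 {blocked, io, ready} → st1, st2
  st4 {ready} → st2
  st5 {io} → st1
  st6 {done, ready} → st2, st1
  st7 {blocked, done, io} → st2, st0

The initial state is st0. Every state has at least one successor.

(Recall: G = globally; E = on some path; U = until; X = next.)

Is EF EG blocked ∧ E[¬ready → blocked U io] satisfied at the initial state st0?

States satisfying EG blocked: {st2, st3, st7}.
States satisfying EF EG blocked: {st0, st1, st2, st3, st4, st5, st6, st7}.
States satisfying ¬ready → blocked: {st1, st2, st3, st4, st6, st7}.
States satisfying io: {st0, st2, st3, st5, st7}.
States satisfying E[¬ready → blocked U io]: {st0, st1, st2, st3, st4, st5, st6, st7}.
States satisfying EF EG blocked ∧ E[¬ready → blocked U io]: {st0, st1, st2, st3, st4, st5, st6, st7}.
st0 ∈ Sat(EF EG blocked ∧ E[¬ready → blocked U io]).

Yes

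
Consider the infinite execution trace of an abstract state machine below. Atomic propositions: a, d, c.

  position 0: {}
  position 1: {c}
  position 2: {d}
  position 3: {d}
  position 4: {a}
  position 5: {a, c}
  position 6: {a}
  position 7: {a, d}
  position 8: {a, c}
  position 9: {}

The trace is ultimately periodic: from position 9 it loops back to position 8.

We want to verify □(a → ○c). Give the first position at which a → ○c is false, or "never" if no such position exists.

Check a → ○c at each position in order: 0 ✓, 1 ✓, 2 ✓, 3 ✓, 4 ✓.
At position 5 the labels are {a, c} and the next position 6 has {a}, so a → ○c is false there. This is the first violation.

5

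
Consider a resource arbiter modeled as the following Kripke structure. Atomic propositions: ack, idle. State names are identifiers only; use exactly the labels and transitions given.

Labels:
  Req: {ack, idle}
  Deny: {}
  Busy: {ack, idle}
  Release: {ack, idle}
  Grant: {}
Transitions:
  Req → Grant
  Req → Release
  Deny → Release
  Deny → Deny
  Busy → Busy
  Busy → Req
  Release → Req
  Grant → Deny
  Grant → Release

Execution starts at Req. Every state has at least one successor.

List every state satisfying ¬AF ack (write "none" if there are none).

{Deny, Grant}

States satisfying ack: {Req, Busy, Release}.
States satisfying AF ack: {Req, Busy, Release}.
States satisfying ¬AF ack: {Deny, Grant}.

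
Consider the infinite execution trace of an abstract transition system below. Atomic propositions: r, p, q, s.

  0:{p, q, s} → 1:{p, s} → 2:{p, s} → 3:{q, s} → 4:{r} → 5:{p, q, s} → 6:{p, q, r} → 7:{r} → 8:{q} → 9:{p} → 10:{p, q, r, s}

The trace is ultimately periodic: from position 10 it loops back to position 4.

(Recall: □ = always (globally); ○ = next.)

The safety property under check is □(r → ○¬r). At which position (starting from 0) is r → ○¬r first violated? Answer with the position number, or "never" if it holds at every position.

6

Check r → ○¬r at each position in order: 0 ✓, 1 ✓, 2 ✓, 3 ✓, 4 ✓, 5 ✓.
At position 6 the labels are {p, q, r} and the next position 7 has {r}, so r → ○¬r is false there. This is the first violation.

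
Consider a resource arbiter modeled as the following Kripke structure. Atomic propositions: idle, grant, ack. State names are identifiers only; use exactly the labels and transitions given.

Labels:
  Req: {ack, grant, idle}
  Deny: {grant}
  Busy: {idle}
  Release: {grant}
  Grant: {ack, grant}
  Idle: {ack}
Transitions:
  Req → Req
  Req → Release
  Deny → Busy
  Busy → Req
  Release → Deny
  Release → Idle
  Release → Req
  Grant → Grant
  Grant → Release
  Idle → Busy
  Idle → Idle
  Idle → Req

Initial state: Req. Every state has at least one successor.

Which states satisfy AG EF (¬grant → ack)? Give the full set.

States satisfying EF (¬grant → ack): {Req, Deny, Busy, Release, Grant, Idle}.
States satisfying AG EF (¬grant → ack): {Req, Deny, Busy, Release, Grant, Idle}.

{Req, Deny, Busy, Release, Grant, Idle}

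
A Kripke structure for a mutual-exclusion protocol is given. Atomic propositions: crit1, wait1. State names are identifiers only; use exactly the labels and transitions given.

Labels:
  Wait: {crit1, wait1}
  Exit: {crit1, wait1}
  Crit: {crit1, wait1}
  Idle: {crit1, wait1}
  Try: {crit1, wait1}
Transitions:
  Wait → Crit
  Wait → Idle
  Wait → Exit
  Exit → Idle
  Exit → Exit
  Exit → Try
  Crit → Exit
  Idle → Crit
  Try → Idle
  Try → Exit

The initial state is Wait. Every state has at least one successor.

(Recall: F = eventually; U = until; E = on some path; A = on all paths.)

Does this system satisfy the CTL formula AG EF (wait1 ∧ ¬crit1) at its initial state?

States satisfying EF (wait1 ∧ ¬crit1): ∅.
States satisfying AG EF (wait1 ∧ ¬crit1): ∅.
Crit is reachable from Wait and violates EF (wait1 ∧ ¬crit1), so AG fails at Wait.
Wait ∉ Sat(AG EF (wait1 ∧ ¬crit1)).

Does not hold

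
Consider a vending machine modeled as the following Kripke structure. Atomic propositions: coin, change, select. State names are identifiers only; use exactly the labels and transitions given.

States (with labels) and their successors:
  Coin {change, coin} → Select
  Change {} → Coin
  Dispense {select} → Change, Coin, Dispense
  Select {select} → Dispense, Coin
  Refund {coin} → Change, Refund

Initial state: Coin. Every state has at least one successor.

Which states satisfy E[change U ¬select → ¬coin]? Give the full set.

{Coin, Change, Dispense, Select}

States satisfying change: {Coin}.
States satisfying ¬select → ¬coin: {Change, Dispense, Select}.
States satisfying E[change U ¬select → ¬coin]: {Coin, Change, Dispense, Select}.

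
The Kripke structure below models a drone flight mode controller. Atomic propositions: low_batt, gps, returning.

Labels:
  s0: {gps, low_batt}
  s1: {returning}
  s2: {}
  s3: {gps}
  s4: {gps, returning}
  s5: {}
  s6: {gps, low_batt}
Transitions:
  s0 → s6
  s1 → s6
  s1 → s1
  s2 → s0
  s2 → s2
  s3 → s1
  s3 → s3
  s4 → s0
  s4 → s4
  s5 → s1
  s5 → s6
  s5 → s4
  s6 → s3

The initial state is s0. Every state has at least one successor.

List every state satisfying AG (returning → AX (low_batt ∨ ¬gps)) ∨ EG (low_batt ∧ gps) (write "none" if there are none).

States satisfying returning → AX (low_batt ∨ ¬gps): {s0, s1, s2, s3, s5, s6}.
States satisfying AG (returning → AX (low_batt ∨ ¬gps)): {s0, s1, s2, s3, s6}.
States satisfying low_batt ∧ gps: {s0, s6}.
States satisfying EG (low_batt ∧ gps): ∅.
States satisfying AG (returning → AX (low_batt ∨ ¬gps)) ∨ EG (low_batt ∧ gps): {s0, s1, s2, s3, s6}.

{s0, s1, s2, s3, s6}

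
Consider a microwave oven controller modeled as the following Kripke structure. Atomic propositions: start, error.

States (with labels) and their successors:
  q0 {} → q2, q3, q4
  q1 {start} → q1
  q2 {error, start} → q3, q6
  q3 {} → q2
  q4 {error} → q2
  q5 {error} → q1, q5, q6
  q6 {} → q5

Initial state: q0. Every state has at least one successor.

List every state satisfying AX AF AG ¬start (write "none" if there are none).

States satisfying AF AG ¬start: ∅.
States satisfying AX AF AG ¬start: ∅.

none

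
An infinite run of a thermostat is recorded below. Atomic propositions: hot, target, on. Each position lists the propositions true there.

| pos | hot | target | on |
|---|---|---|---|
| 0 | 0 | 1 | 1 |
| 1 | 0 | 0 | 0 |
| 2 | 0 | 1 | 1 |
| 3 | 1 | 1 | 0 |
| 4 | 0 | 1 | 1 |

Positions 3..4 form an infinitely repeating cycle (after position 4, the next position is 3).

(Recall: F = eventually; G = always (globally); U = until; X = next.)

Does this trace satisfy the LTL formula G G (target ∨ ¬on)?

G (target ∨ ¬on) holds at every position 0..4, and those are all positions ever visited, so G G (target ∨ ¬on) holds.

Yes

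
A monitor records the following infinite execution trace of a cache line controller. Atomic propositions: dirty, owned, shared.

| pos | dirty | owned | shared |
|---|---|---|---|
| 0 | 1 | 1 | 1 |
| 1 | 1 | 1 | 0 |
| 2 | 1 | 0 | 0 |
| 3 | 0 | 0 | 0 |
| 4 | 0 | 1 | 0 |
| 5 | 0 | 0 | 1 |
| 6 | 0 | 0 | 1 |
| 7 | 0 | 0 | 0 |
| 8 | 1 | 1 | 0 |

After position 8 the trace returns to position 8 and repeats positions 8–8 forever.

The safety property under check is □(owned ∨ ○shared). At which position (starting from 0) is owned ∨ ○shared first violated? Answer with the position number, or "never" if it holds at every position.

Check owned ∨ ○shared at each position in order: 0 ✓, 1 ✓.
At position 2 the labels are {dirty} and the next position 3 has {}, so owned ∨ ○shared is false there. This is the first violation.

2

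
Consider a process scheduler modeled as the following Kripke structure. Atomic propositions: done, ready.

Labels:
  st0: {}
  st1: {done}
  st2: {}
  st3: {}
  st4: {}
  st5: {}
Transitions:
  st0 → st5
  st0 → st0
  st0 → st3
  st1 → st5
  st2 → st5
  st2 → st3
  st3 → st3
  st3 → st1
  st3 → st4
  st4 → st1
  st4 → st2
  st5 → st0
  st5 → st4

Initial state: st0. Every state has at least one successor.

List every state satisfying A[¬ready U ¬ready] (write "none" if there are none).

States satisfying ¬ready: {st0, st1, st2, st3, st4, st5}.
States satisfying A[¬ready U ¬ready]: {st0, st1, st2, st3, st4, st5}.

{st0, st1, st2, st3, st4, st5}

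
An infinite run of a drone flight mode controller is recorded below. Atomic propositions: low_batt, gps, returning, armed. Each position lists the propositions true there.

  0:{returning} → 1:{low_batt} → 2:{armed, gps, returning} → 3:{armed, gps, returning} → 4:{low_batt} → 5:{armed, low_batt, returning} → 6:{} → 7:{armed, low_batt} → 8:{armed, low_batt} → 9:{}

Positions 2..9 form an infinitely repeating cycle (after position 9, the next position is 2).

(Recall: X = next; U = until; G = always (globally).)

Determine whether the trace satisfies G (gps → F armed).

gps → F armed holds at every position 0..9, and those are all positions ever visited, so G (gps → F armed) holds.
Positions where gps holds: 2, 3.
Check F armed at each: 2→ok, 3→ok.

Holds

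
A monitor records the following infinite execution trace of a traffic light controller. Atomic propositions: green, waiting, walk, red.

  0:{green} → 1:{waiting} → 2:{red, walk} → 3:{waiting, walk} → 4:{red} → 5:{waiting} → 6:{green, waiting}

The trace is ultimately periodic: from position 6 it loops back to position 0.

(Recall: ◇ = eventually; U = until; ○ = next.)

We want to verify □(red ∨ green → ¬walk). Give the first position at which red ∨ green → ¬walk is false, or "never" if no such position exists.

2

Check red ∨ green → ¬walk at each position in order: 0 ✓, 1 ✓.
At position 2 the labels are {red, walk}, so red ∨ green → ¬walk is false there. This is the first violation.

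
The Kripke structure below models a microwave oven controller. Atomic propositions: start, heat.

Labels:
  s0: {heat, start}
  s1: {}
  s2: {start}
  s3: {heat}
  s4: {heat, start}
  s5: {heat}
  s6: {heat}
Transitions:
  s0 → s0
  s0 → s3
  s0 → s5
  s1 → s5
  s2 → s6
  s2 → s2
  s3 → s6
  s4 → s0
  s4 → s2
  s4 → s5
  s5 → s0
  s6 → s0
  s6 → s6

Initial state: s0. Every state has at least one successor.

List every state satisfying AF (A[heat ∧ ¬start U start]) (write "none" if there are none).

{s0, s1, s2, s4, s5}

States satisfying A[heat ∧ ¬start U start]: {s0, s2, s4, s5}.
States satisfying AF (A[heat ∧ ¬start U start]): {s0, s1, s2, s4, s5}.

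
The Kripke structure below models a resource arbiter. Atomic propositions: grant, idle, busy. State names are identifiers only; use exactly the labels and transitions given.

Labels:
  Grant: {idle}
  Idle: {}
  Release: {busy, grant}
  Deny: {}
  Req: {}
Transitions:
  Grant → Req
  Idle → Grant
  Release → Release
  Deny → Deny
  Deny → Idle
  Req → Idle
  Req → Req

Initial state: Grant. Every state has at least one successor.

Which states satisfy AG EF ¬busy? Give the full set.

{Grant, Idle, Deny, Req}

States satisfying EF ¬busy: {Grant, Idle, Deny, Req}.
States satisfying AG EF ¬busy: {Grant, Idle, Deny, Req}.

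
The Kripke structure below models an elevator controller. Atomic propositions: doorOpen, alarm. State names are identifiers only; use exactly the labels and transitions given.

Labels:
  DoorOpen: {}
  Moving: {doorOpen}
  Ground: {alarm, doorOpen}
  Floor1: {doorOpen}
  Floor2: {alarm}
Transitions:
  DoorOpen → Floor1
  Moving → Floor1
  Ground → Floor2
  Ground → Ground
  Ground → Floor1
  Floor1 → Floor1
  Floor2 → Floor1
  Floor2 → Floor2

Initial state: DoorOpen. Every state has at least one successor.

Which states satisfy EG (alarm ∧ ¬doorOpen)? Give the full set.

{Floor2}

States satisfying alarm ∧ ¬doorOpen: {Floor2}.
States satisfying EG (alarm ∧ ¬doorOpen): {Floor2}.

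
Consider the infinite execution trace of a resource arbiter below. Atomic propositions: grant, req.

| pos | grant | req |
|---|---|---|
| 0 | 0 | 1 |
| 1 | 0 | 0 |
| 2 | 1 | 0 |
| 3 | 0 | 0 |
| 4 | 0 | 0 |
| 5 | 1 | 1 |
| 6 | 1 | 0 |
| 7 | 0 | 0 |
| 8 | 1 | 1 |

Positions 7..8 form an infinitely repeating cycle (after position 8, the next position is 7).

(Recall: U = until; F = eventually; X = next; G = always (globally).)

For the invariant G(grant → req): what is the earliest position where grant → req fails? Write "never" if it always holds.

2

Check grant → req at each position in order: 0 ✓, 1 ✓.
At position 2 the labels are {grant}, so grant → req is false there. This is the first violation.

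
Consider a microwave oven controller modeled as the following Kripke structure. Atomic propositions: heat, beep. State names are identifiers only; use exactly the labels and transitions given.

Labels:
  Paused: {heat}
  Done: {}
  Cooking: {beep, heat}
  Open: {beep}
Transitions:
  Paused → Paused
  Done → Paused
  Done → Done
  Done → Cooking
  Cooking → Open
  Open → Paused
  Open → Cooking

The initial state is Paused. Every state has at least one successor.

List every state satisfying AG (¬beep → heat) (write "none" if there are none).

{Paused, Cooking, Open}

States satisfying ¬beep → heat: {Paused, Cooking, Open}.
States satisfying AG (¬beep → heat): {Paused, Cooking, Open}.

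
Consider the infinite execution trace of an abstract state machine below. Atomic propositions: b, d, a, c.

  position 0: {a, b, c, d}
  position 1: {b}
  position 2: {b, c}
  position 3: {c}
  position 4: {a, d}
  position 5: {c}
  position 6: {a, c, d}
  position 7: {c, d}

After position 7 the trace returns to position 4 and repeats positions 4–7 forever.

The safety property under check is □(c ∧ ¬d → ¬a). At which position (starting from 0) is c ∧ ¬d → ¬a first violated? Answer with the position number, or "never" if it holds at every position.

never

c ∧ ¬d → ¬a holds at every position 0..7, and those are all the positions the trace ever visits, so the invariant □(c ∧ ¬d → ¬a) is never violated.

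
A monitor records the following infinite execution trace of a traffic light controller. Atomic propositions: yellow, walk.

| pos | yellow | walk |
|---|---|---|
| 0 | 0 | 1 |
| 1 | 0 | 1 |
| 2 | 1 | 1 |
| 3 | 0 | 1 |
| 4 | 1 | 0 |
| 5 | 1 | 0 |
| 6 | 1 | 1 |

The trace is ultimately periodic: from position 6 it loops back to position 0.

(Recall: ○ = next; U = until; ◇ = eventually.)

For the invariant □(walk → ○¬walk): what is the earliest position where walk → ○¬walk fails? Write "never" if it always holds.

0

At position 0 the labels are {walk} and the next position 1 has {walk}, so walk → ○¬walk is false there. This is the first violation.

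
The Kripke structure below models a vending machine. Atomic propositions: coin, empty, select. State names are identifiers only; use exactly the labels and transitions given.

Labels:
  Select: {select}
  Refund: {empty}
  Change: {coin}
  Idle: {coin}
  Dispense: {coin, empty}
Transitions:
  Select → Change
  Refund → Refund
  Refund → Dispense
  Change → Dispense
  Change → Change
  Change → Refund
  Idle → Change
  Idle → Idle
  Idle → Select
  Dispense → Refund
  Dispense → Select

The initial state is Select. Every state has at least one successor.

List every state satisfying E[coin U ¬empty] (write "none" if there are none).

{Select, Change, Idle, Dispense}

States satisfying coin: {Change, Idle, Dispense}.
States satisfying ¬empty: {Select, Change, Idle}.
States satisfying E[coin U ¬empty]: {Select, Change, Idle, Dispense}.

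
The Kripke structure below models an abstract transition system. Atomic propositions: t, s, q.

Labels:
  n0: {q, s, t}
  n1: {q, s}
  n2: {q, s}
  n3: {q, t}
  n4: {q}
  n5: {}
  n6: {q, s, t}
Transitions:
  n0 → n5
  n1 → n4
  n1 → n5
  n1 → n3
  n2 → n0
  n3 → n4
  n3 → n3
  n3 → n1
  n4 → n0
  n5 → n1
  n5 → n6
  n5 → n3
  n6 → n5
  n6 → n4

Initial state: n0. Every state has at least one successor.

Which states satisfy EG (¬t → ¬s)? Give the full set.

{n0, n3, n4, n5, n6}

States satisfying ¬t → ¬s: {n0, n3, n4, n5, n6}.
States satisfying EG (¬t → ¬s): {n0, n3, n4, n5, n6}.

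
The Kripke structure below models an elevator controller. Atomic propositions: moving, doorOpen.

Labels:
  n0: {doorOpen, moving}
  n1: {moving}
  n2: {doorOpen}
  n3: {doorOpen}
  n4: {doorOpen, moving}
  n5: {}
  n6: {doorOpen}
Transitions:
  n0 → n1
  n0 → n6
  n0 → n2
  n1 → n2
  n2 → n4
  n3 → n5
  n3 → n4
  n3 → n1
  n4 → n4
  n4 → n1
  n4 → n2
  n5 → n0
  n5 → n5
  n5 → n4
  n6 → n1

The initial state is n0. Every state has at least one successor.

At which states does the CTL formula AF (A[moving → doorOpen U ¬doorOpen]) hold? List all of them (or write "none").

{n1, n5, n6}

States satisfying A[moving → doorOpen U ¬doorOpen]: {n1, n5, n6}.
States satisfying AF (A[moving → doorOpen U ¬doorOpen]): {n1, n5, n6}.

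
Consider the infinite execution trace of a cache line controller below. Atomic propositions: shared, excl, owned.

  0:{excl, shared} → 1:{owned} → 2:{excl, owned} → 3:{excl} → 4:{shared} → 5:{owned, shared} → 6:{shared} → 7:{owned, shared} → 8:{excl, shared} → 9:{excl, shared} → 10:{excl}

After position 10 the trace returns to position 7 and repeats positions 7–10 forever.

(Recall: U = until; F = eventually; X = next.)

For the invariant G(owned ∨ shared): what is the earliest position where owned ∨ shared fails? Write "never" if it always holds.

Check owned ∨ shared at each position in order: 0 ✓, 1 ✓, 2 ✓.
At position 3 the labels are {excl}, so owned ∨ shared is false there. This is the first violation.

3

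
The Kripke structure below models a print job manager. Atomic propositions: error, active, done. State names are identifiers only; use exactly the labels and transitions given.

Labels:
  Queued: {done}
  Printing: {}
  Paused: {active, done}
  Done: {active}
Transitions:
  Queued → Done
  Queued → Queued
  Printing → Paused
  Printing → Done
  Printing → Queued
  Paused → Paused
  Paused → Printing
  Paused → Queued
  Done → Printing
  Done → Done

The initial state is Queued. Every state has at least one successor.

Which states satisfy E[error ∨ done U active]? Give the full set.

States satisfying error ∨ done: {Queued, Paused}.
States satisfying active: {Paused, Done}.
States satisfying E[error ∨ done U active]: {Queued, Paused, Done}.

{Queued, Paused, Done}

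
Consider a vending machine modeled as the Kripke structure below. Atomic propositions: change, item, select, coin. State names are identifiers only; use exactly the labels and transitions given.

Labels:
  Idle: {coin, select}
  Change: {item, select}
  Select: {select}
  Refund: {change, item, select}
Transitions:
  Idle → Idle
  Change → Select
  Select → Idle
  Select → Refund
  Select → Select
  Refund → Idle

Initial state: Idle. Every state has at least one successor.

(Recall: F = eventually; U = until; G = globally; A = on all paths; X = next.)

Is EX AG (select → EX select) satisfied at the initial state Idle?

Satisfied

States satisfying AG (select → EX select): {Idle, Change, Select, Refund}.
States satisfying EX AG (select → EX select): {Idle, Change, Select, Refund}.
Idle ∈ Sat(EX AG (select → EX select)).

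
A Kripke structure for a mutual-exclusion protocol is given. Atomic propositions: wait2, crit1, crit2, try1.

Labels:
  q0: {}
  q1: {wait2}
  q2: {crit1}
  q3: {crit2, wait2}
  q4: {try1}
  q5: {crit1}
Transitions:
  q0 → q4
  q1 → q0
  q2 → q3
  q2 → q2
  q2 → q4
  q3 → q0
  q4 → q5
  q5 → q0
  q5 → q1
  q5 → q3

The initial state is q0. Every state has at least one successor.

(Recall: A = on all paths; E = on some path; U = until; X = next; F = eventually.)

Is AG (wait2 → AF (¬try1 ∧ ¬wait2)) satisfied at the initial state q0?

Yes

States satisfying wait2 → AF (¬try1 ∧ ¬wait2): {q0, q1, q2, q3, q4, q5}.
States satisfying AG (wait2 → AF (¬try1 ∧ ¬wait2)): {q0, q1, q2, q3, q4, q5}.
Every state reachable from q0 satisfies wait2 → AF (¬try1 ∧ ¬wait2).
q0 ∈ Sat(AG (wait2 → AF (¬try1 ∧ ¬wait2))).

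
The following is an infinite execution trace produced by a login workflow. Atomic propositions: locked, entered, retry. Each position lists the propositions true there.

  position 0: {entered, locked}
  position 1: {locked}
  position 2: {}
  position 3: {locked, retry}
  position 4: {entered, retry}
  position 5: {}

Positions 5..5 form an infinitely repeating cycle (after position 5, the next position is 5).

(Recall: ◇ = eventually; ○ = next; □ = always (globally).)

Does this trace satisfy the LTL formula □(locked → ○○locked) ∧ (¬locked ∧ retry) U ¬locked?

locked → ○○locked must hold at every position from 0 onward. It fails at position 0, so □(locked → ○○locked) is false.
Positions where locked holds: 0, 1, 3.
Check ○○locked at each: 0→fails, 1→ok, 3→fails.
Walking from position 0: at position 0, ¬locked has not yet held and ¬locked ∧ retry fails, so (¬locked ∧ retry) U ¬locked is false.
At position 0: □(locked → ○○locked) is false; (¬locked ∧ retry) U ¬locked is false; so □(locked → ○○locked) ∧ (¬locked ∧ retry) U ¬locked is false.

Violated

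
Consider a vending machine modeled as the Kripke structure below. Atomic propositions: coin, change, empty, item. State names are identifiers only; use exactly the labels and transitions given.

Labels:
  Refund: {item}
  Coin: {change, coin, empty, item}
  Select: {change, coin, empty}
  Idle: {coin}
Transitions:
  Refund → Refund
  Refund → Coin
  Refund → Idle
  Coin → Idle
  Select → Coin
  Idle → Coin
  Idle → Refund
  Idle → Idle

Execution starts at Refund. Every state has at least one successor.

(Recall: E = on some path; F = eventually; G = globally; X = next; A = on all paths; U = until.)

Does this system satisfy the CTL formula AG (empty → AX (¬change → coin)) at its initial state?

States satisfying empty → AX (¬change → coin): {Refund, Coin, Select, Idle}.
States satisfying AG (empty → AX (¬change → coin)): {Refund, Coin, Select, Idle}.
Every state reachable from Refund satisfies empty → AX (¬change → coin).
Refund ∈ Sat(AG (empty → AX (¬change → coin))).

Holds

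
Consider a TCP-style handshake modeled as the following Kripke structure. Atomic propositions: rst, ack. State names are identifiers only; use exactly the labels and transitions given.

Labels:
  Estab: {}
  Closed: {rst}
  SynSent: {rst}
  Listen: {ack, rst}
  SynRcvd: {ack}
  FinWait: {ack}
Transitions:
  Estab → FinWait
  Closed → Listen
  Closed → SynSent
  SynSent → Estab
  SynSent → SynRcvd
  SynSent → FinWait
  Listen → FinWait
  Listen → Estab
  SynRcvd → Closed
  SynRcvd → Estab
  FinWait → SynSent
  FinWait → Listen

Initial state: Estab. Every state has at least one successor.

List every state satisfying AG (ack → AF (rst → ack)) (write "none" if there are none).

States satisfying ack → AF (rst → ack): {Estab, Closed, SynSent, Listen, SynRcvd, FinWait}.
States satisfying AG (ack → AF (rst → ack)): {Estab, Closed, SynSent, Listen, SynRcvd, FinWait}.

{Estab, Closed, SynSent, Listen, SynRcvd, FinWait}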